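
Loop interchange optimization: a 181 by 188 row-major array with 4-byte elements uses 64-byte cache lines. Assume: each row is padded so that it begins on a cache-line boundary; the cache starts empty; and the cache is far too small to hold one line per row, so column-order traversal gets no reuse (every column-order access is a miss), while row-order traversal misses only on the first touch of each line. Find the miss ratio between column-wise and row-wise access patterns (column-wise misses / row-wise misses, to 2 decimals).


Each row occupies 188 * 4 = 752 bytes and starts on a line boundary, so it spans ceil(752 / 64) = 12 cache lines.
Row-major traversal misses (one per line touched): 181 * ceil(188 * 4 / 64) = 2172
Column-major traversal misses (no reuse, every access misses): 181 * 188 = 34028
Ratio = 34028 / 2172 = 15.67

15.67


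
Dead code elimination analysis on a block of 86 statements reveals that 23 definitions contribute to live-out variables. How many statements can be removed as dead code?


Dead code = total statements - live definitions
= 86 - 23 = 63

63


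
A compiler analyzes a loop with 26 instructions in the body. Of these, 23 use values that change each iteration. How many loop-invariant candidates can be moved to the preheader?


Invariant candidates = total - loop-dependent
= 26 - 23 = 3

3


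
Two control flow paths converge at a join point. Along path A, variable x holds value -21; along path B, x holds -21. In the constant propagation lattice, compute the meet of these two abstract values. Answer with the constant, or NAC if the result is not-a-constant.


Meet operation: if both paths give the same constant, result is that constant; if they differ, result is NAC (not-a-constant).
Path A: -21, Path B: -21 -> equal
Result: constant -> -21

-21


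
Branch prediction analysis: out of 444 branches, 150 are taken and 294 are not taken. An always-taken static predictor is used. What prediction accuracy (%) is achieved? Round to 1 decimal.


Predictor: always-taken
Correct predictions = 150
Accuracy = 150 / 444 * 100 = 33.8%

33.8


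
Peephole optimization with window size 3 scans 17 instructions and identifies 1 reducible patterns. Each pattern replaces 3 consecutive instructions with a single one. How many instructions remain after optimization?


Each match removes 2 instructions.
Total removed = 1 * 2 = 2
Remaining = 17 - 2 = 15

15


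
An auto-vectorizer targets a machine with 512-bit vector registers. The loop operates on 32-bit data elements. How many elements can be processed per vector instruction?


Width = SIMD bits / data type bits
= 512 / 32 = 16

16


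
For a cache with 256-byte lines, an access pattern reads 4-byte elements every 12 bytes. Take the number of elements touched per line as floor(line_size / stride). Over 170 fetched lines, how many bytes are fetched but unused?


Elements per line = floor(256 / 12) = 21
Bytes used per line = 21 * 4 = 84
Wasted per line = 256 - 84 = 172
Total wasted = 172 * 170 = 29240

29240


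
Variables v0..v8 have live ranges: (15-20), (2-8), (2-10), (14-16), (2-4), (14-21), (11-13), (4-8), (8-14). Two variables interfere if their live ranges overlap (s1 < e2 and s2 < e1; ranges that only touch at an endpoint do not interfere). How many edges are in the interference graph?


Check all pairs for overlapping intervals.
Two intervals (s1,e1) and (s2,e2) overlap if s1 < e2 and s2 < e1.
v0 (15-20) vs v1..v8: overlaps v3, v5 -> 2
v1 (2-8) vs v2..v8: overlaps v2, v4, v7 -> 3
v2 (2-10) vs v3..v8: overlaps v4, v7, v8 -> 3
v3 (14-16) vs v4..v8: overlaps v5 -> 1
v4 (2-4) vs v5..v8: overlaps none -> 0
v5 (14-21) vs v6..v8: overlaps none -> 0
v6 (11-13) vs v7..v8: overlaps v8 -> 1
v7 (4-8) vs v8: overlaps none -> 0
Total overlapping pairs = 2 + 3 + 3 + 1 + 0 + 0 + 1 + 0 = 10

10


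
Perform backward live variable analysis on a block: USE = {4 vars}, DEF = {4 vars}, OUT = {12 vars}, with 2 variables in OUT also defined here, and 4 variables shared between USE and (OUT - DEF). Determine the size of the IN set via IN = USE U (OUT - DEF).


OUT - DEF: 12 - 2 = 10
|IN| = |USE| + |OUT - DEF| - |USE ∩ (OUT - DEF)| = 4 + 10 - 4 = 10

10


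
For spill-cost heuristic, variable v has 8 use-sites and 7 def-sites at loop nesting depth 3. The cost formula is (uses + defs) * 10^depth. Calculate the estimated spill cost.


uses + defs = 8 + 7 = 15
10^3 = 1000
Spill cost = 15 * 1000 = 15000

15000


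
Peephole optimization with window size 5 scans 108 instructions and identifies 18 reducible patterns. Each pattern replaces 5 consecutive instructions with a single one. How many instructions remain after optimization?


Each match removes 4 instructions.
Total removed = 18 * 4 = 72
Remaining = 108 - 72 = 36

36


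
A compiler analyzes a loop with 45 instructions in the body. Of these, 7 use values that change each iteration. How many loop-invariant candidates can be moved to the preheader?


Invariant candidates = total - loop-dependent
= 45 - 7 = 38

38


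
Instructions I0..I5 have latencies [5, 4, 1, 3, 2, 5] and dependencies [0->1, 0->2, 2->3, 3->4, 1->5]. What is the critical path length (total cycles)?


Compute longest path through dependency graph: dist(Ik) = max over predecessors of dist + latency(Ik).
dist(I0) = latency 5 = 5
dist(I1) = dist(I0) + 4 = 5 + 4 = 9
dist(I2) = dist(I0) + 1 = 5 + 1 = 6
dist(I3) = dist(I2) + 3 = 6 + 3 = 9
dist(I4) = dist(I3) + 2 = 9 + 2 = 11
dist(I5) = dist(I1) + 5 = 9 + 5 = 14
Critical path = max dist = 14

14


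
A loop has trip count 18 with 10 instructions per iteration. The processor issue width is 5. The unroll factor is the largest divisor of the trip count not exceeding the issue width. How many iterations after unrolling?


Largest divisor of 18 <= 5 is 3
New iterations = 18 / 3 = 6

6


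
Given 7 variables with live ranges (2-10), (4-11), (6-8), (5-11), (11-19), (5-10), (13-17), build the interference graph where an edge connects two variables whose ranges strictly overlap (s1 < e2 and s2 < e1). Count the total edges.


Check all pairs for overlapping intervals.
Two intervals (s1,e1) and (s2,e2) overlap if s1 < e2 and s2 < e1.
v0 (2-10) vs v1..v6: overlaps v1, v2, v3, v5 -> 4
v1 (4-11) vs v2..v6: overlaps v2, v3, v5 -> 3
v2 (6-8) vs v3..v6: overlaps v3, v5 -> 2
v3 (5-11) vs v4..v6: overlaps v5 -> 1
v4 (11-19) vs v5..v6: overlaps v6 -> 1
v5 (5-10) vs v6: overlaps none -> 0
Total overlapping pairs = 4 + 3 + 2 + 1 + 1 + 0 = 11

11


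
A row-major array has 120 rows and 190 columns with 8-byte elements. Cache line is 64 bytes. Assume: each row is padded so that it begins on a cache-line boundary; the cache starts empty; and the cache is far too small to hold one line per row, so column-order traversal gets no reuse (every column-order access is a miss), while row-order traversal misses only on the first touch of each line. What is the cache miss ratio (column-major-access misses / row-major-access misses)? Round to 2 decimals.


Each row occupies 190 * 8 = 1520 bytes and starts on a line boundary, so it spans ceil(1520 / 64) = 24 cache lines.
Row-major traversal misses (one per line touched): 120 * ceil(190 * 8 / 64) = 2880
Column-major traversal misses (no reuse, every access misses): 120 * 190 = 22800
Ratio = 22800 / 2880 = 7.92

7.92


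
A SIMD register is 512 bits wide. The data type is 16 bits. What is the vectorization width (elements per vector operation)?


Width = SIMD bits / data type bits
= 512 / 16 = 32

32


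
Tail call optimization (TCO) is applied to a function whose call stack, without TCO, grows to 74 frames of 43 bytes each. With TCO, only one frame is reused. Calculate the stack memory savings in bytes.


Without TCO: 74 * 43 = 3182 bytes
With TCO: reuse 1 frame = 43 bytes
Savings = 3182 - 43 = 3139

3139


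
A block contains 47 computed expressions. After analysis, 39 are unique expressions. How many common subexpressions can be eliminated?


CSE count = total expressions - unique expressions
= 47 - 39 = 8

8


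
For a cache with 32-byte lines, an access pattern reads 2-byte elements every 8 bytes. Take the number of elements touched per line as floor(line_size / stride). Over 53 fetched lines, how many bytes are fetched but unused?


Elements per line = floor(32 / 8) = 4
Bytes used per line = 4 * 2 = 8
Wasted per line = 32 - 8 = 24
Total wasted = 24 * 53 = 1272

1272


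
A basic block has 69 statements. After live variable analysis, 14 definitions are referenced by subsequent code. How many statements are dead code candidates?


Dead code = total statements - live definitions
= 69 - 14 = 55

55


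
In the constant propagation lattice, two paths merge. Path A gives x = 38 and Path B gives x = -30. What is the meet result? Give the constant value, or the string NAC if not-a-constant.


Meet operation: if both paths give the same constant, result is that constant; if they differ, result is NAC (not-a-constant).
Path A: 38, Path B: -30 -> differ
Result: not-a-constant -> NAC

NAC


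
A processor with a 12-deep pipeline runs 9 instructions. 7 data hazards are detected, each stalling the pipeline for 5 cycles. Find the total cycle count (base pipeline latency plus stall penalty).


Base cycles = 12 + 9 - 1 = 20
Total stalls = 7 * 5 = 35
Total = 20 + 35 = 55

55


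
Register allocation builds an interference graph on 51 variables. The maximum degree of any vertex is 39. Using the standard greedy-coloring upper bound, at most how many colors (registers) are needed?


Greedy coloring never needs more than (max_degree + 1) colors: when coloring a vertex, at most max_degree neighbors are already colored.
Upper bound = 39 + 1 = 40

40


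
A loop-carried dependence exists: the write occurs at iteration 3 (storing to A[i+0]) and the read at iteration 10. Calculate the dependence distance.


Distance = read iteration - write iteration
= 10 - 3 = 7

7


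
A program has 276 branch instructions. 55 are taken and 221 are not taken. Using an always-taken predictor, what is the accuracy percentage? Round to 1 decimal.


Predictor: always-taken
Correct predictions = 55
Accuracy = 55 / 276 * 100 = 19.9%

19.9


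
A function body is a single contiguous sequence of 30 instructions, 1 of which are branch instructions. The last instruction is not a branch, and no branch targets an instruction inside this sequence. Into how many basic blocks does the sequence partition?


With no in-sequence branch targets, the leaders are the first instruction plus the instruction after each branch.
Number of basic blocks = branches + 1
= 1 + 1 = 2

2


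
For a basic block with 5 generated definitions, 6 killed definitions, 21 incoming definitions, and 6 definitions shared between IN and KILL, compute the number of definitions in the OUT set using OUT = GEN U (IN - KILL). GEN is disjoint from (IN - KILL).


IN - KILL: 21 - 6 = 15 surviving definitions
OUT = GEN + surviving = 5 + 15 = 20

20


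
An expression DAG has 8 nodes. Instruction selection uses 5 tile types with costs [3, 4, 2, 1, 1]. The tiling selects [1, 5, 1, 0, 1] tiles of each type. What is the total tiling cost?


Total cost = sum(count_i * cost_i)
= 1*3 + 5*4 + 1*2 + 0*1 + 1*1
= 26

26


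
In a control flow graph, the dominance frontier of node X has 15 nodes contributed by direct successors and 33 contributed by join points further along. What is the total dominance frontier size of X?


DF(X) = direct successor contributions + join point contributions
= 15 + 33 = 48

48


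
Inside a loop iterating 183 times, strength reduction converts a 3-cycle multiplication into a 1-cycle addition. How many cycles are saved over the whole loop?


Per-iteration saving = 3 - 1 = 2
Total saved = 183 * 2 = 366

366


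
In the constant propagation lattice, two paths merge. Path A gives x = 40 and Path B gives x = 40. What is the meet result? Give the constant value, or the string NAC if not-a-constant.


Meet operation: if both paths give the same constant, result is that constant; if they differ, result is NAC (not-a-constant).
Path A: 40, Path B: 40 -> equal
Result: constant -> 40

40


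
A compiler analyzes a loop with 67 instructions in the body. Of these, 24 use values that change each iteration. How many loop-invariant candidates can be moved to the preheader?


Invariant candidates = total - loop-dependent
= 67 - 24 = 43

43


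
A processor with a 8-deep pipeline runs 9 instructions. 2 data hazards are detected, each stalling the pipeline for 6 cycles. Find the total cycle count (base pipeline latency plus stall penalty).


Base cycles = 8 + 9 - 1 = 16
Total stalls = 2 * 6 = 12
Total = 16 + 12 = 28

28


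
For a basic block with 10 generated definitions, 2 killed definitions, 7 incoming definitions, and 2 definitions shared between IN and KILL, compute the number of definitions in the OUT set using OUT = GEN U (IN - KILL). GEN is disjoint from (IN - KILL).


IN - KILL: 7 - 2 = 5 surviving definitions
OUT = GEN + surviving = 10 + 5 = 15

15


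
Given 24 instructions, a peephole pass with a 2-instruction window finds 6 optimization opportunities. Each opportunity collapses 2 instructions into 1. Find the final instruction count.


Each match removes 1 instructions.
Total removed = 6 * 1 = 6
Remaining = 24 - 6 = 18

18


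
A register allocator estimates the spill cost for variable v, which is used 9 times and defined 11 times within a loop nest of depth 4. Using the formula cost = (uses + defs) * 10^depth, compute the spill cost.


uses + defs = 9 + 11 = 20
10^4 = 10000
Spill cost = 20 * 10000 = 200000

200000


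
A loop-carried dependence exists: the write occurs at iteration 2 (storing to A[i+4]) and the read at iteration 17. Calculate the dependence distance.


Distance = read iteration - write iteration
= 17 - 2 = 15

15


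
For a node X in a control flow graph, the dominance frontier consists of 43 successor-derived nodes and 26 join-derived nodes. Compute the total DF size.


DF(X) = direct successor contributions + join point contributions
= 43 + 26 = 69

69


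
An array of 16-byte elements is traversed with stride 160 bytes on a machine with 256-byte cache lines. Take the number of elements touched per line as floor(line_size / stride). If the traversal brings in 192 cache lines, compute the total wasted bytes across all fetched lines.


Elements per line = floor(256 / 160) = 1
Bytes used per line = 1 * 16 = 16
Wasted per line = 256 - 16 = 240
Total wasted = 240 * 192 = 46080

46080


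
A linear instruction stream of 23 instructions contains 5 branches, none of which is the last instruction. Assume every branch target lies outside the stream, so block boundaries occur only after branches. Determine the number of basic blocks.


With no in-sequence branch targets, the leaders are the first instruction plus the instruction after each branch.
Number of basic blocks = branches + 1
= 5 + 1 = 6

6


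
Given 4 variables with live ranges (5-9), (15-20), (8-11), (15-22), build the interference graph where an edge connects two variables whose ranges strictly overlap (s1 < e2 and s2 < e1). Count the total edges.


Check all pairs for overlapping intervals.
Two intervals (s1,e1) and (s2,e2) overlap if s1 < e2 and s2 < e1.
v0 (5-9) vs v1..v3: overlaps v2 -> 1
v1 (15-20) vs v2..v3: overlaps v3 -> 1
v2 (8-11) vs v3: overlaps none -> 0
Total overlapping pairs = 1 + 1 + 0 = 2

2


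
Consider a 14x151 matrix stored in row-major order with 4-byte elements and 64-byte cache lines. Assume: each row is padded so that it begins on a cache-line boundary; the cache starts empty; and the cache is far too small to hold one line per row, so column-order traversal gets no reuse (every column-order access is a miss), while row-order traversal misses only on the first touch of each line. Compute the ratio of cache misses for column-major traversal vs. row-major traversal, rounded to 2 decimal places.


Each row occupies 151 * 4 = 604 bytes and starts on a line boundary, so it spans ceil(604 / 64) = 10 cache lines.
Row-major traversal misses (one per line touched): 14 * ceil(151 * 4 / 64) = 140
Column-major traversal misses (no reuse, every access misses): 14 * 151 = 2114
Ratio = 2114 / 140 = 15.1

15.1


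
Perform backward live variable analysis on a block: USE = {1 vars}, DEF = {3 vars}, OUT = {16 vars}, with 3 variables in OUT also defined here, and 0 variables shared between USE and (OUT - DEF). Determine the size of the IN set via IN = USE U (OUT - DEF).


OUT - DEF: 16 - 3 = 13
|IN| = |USE| + |OUT - DEF| - |USE ∩ (OUT - DEF)| = 1 + 13 - 0 = 14

14


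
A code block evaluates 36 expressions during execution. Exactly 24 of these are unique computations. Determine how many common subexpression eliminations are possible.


CSE count = total expressions - unique expressions
= 36 - 24 = 12

12


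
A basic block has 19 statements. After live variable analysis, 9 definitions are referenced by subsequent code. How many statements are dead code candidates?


Dead code = total statements - live definitions
= 19 - 9 = 10

10


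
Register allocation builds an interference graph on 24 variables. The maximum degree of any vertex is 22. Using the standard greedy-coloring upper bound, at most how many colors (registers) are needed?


Greedy coloring never needs more than (max_degree + 1) colors: when coloring a vertex, at most max_degree neighbors are already colored.
Upper bound = 22 + 1 = 23

23


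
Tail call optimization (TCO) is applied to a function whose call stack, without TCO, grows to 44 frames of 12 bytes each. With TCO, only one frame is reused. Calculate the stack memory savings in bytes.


Without TCO: 44 * 12 = 528 bytes
With TCO: reuse 1 frame = 12 bytes
Savings = 528 - 12 = 516

516


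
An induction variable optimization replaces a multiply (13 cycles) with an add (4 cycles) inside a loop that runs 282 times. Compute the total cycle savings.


Per-iteration saving = 13 - 4 = 9
Total saved = 282 * 9 = 2538

2538


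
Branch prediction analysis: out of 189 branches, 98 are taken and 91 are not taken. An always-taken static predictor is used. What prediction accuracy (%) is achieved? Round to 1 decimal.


Predictor: always-taken
Correct predictions = 98
Accuracy = 98 / 189 * 100 = 51.9%

51.9


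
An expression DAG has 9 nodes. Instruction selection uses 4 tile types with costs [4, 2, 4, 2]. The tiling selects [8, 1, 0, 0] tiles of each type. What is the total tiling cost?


Total cost = sum(count_i * cost_i)
= 8*4 + 1*2 + 0*4 + 0*2
= 34

34


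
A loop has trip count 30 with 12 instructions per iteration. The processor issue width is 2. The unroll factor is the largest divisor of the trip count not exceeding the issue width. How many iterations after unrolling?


Largest divisor of 30 <= 2 is 2
New iterations = 30 / 2 = 15

15


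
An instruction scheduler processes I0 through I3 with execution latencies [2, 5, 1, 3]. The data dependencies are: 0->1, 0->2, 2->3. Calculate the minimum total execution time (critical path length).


Compute longest path through dependency graph: dist(Ik) = max over predecessors of dist + latency(Ik).
dist(I0) = latency 2 = 2
dist(I1) = dist(I0) + 5 = 2 + 5 = 7
dist(I2) = dist(I0) + 1 = 2 + 1 = 3
dist(I3) = dist(I2) + 3 = 3 + 3 = 6
Critical path = max dist = 7

7


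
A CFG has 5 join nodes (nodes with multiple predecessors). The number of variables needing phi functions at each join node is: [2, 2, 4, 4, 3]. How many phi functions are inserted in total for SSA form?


Total phi functions = sum of phi functions at each join node
= 2 + 2 + 4 + 4 + 3 = 15

15


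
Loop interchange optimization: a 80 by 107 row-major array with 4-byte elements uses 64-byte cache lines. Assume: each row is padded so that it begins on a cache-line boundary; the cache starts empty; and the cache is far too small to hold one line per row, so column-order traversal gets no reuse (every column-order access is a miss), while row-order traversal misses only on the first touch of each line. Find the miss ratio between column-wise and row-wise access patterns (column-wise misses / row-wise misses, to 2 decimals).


Each row occupies 107 * 4 = 428 bytes and starts on a line boundary, so it spans ceil(428 / 64) = 7 cache lines.
Row-major traversal misses (one per line touched): 80 * ceil(107 * 4 / 64) = 560
Column-major traversal misses (no reuse, every access misses): 80 * 107 = 8560
Ratio = 8560 / 560 = 15.29

15.29


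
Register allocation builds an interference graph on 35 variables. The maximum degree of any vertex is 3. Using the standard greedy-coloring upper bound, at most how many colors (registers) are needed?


Greedy coloring never needs more than (max_degree + 1) colors: when coloring a vertex, at most max_degree neighbors are already colored.
Upper bound = 3 + 1 = 4

4


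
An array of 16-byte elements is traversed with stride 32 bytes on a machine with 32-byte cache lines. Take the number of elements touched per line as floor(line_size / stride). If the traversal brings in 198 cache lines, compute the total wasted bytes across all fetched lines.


Elements per line = floor(32 / 32) = 1
Bytes used per line = 1 * 16 = 16
Wasted per line = 32 - 16 = 16
Total wasted = 16 * 198 = 3168

3168


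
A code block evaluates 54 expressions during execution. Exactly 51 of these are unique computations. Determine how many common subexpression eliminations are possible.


CSE count = total expressions - unique expressions
= 54 - 51 = 3

3


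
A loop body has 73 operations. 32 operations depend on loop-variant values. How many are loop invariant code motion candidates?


Invariant candidates = total - loop-dependent
= 73 - 32 = 41

41


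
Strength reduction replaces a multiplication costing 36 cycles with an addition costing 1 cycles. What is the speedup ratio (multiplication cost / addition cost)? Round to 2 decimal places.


Ratio = mult_cost / add_cost = 36 / 1 = 36.0

36.0


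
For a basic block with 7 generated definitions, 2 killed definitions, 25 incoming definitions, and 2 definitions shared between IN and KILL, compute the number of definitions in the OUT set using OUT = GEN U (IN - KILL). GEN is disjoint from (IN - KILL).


IN - KILL: 25 - 2 = 23 surviving definitions
OUT = GEN + surviving = 7 + 23 = 30

30


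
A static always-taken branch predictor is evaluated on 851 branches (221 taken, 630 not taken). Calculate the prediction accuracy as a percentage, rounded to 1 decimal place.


Predictor: always-taken
Correct predictions = 221
Accuracy = 221 / 851 * 100 = 26.0%

26.0


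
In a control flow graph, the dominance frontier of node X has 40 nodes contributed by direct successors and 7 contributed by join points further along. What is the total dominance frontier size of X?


DF(X) = direct successor contributions + join point contributions
= 40 + 7 = 47

47


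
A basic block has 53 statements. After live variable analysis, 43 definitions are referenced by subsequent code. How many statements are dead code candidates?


Dead code = total statements - live definitions
= 53 - 43 = 10

10


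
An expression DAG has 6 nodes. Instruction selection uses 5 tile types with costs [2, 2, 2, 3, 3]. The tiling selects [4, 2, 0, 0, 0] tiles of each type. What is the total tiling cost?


Total cost = sum(count_i * cost_i)
= 4*2 + 2*2 + 0*2 + 0*3 + 0*3
= 12

12


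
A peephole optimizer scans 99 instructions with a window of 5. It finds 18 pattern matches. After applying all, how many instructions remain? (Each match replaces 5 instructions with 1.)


Each match removes 4 instructions.
Total removed = 18 * 4 = 72
Remaining = 99 - 72 = 27

27


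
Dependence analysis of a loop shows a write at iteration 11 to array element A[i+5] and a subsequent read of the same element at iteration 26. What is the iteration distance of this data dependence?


Distance = read iteration - write iteration
= 26 - 11 = 15

15


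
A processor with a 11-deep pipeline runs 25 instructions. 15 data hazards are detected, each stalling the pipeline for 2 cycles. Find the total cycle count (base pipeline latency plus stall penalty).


Base cycles = 11 + 25 - 1 = 35
Total stalls = 15 * 2 = 30
Total = 35 + 30 = 65

65


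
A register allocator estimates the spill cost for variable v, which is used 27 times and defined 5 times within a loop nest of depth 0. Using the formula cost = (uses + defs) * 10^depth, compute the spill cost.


uses + defs = 27 + 5 = 32
10^0 = 1
Spill cost = 32 * 1 = 32

32


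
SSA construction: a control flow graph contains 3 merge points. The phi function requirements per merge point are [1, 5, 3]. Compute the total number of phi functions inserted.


Total phi functions = sum of phi functions at each join node
= 1 + 5 + 3 = 9

9


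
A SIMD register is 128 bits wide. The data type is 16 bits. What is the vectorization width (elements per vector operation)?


Width = SIMD bits / data type bits
= 128 / 16 = 8

8


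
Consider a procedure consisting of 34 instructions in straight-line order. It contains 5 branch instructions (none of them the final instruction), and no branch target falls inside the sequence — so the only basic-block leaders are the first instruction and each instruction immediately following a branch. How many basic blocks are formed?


With no in-sequence branch targets, the leaders are the first instruction plus the instruction after each branch.
Number of basic blocks = branches + 1
= 5 + 1 = 6

6


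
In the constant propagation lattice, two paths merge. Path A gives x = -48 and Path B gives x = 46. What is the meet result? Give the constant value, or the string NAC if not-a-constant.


Meet operation: if both paths give the same constant, result is that constant; if they differ, result is NAC (not-a-constant).
Path A: -48, Path B: 46 -> differ
Result: not-a-constant -> NAC

NAC


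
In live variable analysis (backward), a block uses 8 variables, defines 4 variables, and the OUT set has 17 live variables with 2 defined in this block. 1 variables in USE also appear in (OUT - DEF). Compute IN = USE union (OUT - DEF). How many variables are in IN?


OUT - DEF: 17 - 2 = 15
|IN| = |USE| + |OUT - DEF| - |USE ∩ (OUT - DEF)| = 8 + 15 - 1 = 22

22


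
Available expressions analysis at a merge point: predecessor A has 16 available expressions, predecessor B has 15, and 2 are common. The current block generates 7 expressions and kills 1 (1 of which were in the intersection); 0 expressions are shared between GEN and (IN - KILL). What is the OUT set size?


IN = intersection of predecessors = 2
IN - KILL = 2 - 1 = 1
|OUT| = |GEN| + |IN - KILL| - |GEN ∩ (IN - KILL)| = 7 + 1 - 0 = 8

8


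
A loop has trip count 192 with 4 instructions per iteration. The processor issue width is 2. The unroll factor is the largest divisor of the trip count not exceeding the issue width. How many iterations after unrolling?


Largest divisor of 192 <= 2 is 2
New iterations = 192 / 2 = 96

96


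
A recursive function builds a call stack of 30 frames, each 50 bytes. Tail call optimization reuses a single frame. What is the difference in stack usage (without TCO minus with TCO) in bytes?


Without TCO: 30 * 50 = 1500 bytes
With TCO: reuse 1 frame = 50 bytes
Savings = 1500 - 50 = 1450

1450


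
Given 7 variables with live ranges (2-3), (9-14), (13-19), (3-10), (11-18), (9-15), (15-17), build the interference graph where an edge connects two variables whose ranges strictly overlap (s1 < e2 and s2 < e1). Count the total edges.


Check all pairs for overlapping intervals.
Two intervals (s1,e1) and (s2,e2) overlap if s1 < e2 and s2 < e1.
v0 (2-3) vs v1..v6: overlaps none -> 0
v1 (9-14) vs v2..v6: overlaps v2, v3, v4, v5 -> 4
v2 (13-19) vs v3..v6: overlaps v4, v5, v6 -> 3
v3 (3-10) vs v4..v6: overlaps v5 -> 1
v4 (11-18) vs v5..v6: overlaps v5, v6 -> 2
v5 (9-15) vs v6: overlaps none -> 0
Total overlapping pairs = 0 + 4 + 3 + 1 + 2 + 0 = 10

10


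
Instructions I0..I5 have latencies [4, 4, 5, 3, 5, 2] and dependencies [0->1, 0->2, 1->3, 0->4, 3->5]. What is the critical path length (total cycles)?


Compute longest path through dependency graph: dist(Ik) = max over predecessors of dist + latency(Ik).
dist(I0) = latency 4 = 4
dist(I1) = dist(I0) + 4 = 4 + 4 = 8
dist(I2) = dist(I0) + 5 = 4 + 5 = 9
dist(I3) = dist(I1) + 3 = 8 + 3 = 11
dist(I4) = dist(I0) + 5 = 4 + 5 = 9
dist(I5) = dist(I3) + 2 = 11 + 2 = 13
Critical path = max dist = 13

13


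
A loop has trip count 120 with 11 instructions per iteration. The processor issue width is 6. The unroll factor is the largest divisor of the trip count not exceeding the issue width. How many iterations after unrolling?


Largest divisor of 120 <= 6 is 6
New iterations = 120 / 6 = 20

20


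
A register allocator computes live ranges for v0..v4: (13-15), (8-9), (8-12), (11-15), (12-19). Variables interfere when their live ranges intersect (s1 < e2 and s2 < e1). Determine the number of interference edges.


Check all pairs for overlapping intervals.
Two intervals (s1,e1) and (s2,e2) overlap if s1 < e2 and s2 < e1.
v0 (13-15) vs v1..v4: overlaps v3, v4 -> 2
v1 (8-9) vs v2..v4: overlaps v2 -> 1
v2 (8-12) vs v3..v4: overlaps v3 -> 1
v3 (11-15) vs v4: overlaps v4 -> 1
Total overlapping pairs = 2 + 1 + 1 + 1 = 5

5


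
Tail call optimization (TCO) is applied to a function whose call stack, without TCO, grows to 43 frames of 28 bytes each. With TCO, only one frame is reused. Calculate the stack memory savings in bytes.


Without TCO: 43 * 28 = 1204 bytes
With TCO: reuse 1 frame = 28 bytes
Savings = 1204 - 28 = 1176

1176


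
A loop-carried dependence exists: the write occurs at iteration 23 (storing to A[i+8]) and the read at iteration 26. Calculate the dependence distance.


Distance = read iteration - write iteration
= 26 - 23 = 3

3


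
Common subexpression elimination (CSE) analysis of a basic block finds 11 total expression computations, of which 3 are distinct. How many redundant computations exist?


CSE count = total expressions - unique expressions
= 11 - 3 = 8

8


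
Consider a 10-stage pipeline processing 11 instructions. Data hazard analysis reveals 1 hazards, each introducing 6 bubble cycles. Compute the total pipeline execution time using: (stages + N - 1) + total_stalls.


Base cycles = 10 + 11 - 1 = 20
Total stalls = 1 * 6 = 6
Total = 20 + 6 = 26

26


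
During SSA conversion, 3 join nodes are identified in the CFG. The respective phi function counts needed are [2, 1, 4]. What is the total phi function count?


Total phi functions = sum of phi functions at each join node
= 2 + 1 + 4 = 7

7


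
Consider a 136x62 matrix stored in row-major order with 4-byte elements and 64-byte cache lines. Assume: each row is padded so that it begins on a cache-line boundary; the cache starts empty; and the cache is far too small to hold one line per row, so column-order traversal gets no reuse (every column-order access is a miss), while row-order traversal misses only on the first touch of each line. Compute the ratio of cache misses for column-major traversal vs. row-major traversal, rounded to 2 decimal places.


Each row occupies 62 * 4 = 248 bytes and starts on a line boundary, so it spans ceil(248 / 64) = 4 cache lines.
Row-major traversal misses (one per line touched): 136 * ceil(62 * 4 / 64) = 544
Column-major traversal misses (no reuse, every access misses): 136 * 62 = 8432
Ratio = 8432 / 544 = 15.5

15.5


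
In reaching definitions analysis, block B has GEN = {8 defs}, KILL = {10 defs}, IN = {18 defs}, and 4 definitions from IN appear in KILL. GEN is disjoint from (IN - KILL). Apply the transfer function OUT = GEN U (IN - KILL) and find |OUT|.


IN - KILL: 18 - 4 = 14 surviving definitions
OUT = GEN + surviving = 8 + 14 = 22

22


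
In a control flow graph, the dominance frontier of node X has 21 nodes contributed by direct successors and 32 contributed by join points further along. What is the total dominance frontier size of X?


DF(X) = direct successor contributions + join point contributions
= 21 + 32 = 53

53


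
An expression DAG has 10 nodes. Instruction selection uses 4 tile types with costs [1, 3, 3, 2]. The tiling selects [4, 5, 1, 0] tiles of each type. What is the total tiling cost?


Total cost = sum(count_i * cost_i)
= 4*1 + 5*3 + 1*3 + 0*2
= 22

22


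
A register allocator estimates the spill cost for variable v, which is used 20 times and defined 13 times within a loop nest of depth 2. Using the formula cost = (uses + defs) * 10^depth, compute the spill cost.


uses + defs = 20 + 13 = 33
10^2 = 100
Spill cost = 33 * 100 = 3300

3300


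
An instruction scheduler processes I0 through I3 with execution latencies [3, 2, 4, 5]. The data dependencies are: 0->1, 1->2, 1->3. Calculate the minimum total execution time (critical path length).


Compute longest path through dependency graph: dist(Ik) = max over predecessors of dist + latency(Ik).
dist(I0) = latency 3 = 3
dist(I1) = dist(I0) + 2 = 3 + 2 = 5
dist(I2) = dist(I1) + 4 = 5 + 4 = 9
dist(I3) = dist(I1) + 5 = 5 + 5 = 10
Critical path = max dist = 10

10


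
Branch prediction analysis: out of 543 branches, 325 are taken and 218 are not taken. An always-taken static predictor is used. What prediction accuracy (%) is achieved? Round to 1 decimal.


Predictor: always-taken
Correct predictions = 325
Accuracy = 325 / 543 * 100 = 59.9%

59.9


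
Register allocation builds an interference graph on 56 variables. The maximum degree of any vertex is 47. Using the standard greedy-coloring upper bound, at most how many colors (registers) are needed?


Greedy coloring never needs more than (max_degree + 1) colors: when coloring a vertex, at most max_degree neighbors are already colored.
Upper bound = 47 + 1 = 48

48


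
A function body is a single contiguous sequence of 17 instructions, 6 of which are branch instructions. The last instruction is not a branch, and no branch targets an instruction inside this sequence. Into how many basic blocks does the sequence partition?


With no in-sequence branch targets, the leaders are the first instruction plus the instruction after each branch.
Number of basic blocks = branches + 1
= 6 + 1 = 7

7


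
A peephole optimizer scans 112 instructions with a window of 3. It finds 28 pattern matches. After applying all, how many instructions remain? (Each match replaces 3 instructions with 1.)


Each match removes 2 instructions.
Total removed = 28 * 2 = 56
Remaining = 112 - 56 = 56

56


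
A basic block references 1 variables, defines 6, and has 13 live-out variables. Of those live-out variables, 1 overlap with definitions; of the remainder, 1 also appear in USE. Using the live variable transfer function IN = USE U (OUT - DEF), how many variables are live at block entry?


OUT - DEF: 13 - 1 = 12
|IN| = |USE| + |OUT - DEF| - |USE ∩ (OUT - DEF)| = 1 + 12 - 1 = 12

12


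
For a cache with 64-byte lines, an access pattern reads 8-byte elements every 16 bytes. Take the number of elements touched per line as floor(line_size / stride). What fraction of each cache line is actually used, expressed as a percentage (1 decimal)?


Elements per cache line = floor(64 / 16) = 4
Bytes used = 4 * 8 = 32
Utilization = 32 / 64 * 100 = 50.0%

50.0


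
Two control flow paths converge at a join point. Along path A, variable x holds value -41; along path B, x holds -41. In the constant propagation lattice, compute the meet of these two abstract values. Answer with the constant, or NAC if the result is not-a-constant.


Meet operation: if both paths give the same constant, result is that constant; if they differ, result is NAC (not-a-constant).
Path A: -41, Path B: -41 -> equal
Result: constant -> -41

-41


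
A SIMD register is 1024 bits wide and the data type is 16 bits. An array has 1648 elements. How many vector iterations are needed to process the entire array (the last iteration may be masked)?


Width = 1024 / 16 = 64 elements per vector op
Iterations = ceil(1648 / 64) = 26

26


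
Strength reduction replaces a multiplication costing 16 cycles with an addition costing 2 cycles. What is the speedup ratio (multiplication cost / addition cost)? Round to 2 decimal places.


Ratio = mult_cost / add_cost = 16 / 2 = 8.0

8.0


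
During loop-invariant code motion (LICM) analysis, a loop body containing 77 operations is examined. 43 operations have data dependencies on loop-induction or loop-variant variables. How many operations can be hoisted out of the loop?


Invariant candidates = total - loop-dependent
= 77 - 43 = 34

34


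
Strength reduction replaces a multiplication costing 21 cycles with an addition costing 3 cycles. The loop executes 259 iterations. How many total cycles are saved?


Per-iteration saving = 21 - 3 = 18
Total saved = 259 * 18 = 4662

4662


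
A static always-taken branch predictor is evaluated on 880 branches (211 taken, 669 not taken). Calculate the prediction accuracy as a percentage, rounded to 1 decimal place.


Predictor: always-taken
Correct predictions = 211
Accuracy = 211 / 880 * 100 = 24.0%

24.0


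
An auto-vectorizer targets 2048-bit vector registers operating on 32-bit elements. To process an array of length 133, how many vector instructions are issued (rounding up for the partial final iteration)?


Width = 2048 / 32 = 64 elements per vector op
Iterations = ceil(133 / 64) = 3

3


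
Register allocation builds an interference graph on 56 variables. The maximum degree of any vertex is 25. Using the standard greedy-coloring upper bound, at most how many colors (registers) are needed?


Greedy coloring never needs more than (max_degree + 1) colors: when coloring a vertex, at most max_degree neighbors are already colored.
Upper bound = 25 + 1 = 26

26


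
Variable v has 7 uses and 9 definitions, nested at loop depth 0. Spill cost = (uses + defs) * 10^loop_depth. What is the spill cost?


uses + defs = 7 + 9 = 16
10^0 = 1
Spill cost = 16 * 1 = 16

16


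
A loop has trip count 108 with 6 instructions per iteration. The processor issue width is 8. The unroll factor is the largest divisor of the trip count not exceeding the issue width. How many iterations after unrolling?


Largest divisor of 108 <= 8 is 6
New iterations = 108 / 6 = 18

18


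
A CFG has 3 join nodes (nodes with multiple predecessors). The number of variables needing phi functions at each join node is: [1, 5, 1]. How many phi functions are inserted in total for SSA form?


Total phi functions = sum of phi functions at each join node
= 1 + 5 + 1 = 7

7


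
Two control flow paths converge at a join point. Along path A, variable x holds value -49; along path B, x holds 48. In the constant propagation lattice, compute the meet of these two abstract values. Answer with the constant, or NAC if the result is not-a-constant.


Meet operation: if both paths give the same constant, result is that constant; if they differ, result is NAC (not-a-constant).
Path A: -49, Path B: 48 -> differ
Result: not-a-constant -> NAC

NAC


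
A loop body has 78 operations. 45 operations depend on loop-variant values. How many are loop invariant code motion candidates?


Invariant candidates = total - loop-dependent
= 78 - 45 = 33

33


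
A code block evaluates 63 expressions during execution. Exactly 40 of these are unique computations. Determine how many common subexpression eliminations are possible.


CSE count = total expressions - unique expressions
= 63 - 40 = 23

23


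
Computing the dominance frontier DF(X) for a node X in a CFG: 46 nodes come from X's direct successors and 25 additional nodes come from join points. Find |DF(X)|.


DF(X) = direct successor contributions + join point contributions
= 46 + 25 = 71

71
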